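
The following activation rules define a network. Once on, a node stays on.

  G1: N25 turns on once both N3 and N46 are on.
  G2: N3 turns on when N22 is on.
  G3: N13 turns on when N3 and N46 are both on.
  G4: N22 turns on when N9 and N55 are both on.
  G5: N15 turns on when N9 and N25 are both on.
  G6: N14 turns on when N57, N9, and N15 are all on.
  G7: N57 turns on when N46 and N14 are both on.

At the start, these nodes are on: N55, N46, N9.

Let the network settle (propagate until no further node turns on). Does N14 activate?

No

N14 would need N57, N9, and N15 (G6), but N57 never turns on.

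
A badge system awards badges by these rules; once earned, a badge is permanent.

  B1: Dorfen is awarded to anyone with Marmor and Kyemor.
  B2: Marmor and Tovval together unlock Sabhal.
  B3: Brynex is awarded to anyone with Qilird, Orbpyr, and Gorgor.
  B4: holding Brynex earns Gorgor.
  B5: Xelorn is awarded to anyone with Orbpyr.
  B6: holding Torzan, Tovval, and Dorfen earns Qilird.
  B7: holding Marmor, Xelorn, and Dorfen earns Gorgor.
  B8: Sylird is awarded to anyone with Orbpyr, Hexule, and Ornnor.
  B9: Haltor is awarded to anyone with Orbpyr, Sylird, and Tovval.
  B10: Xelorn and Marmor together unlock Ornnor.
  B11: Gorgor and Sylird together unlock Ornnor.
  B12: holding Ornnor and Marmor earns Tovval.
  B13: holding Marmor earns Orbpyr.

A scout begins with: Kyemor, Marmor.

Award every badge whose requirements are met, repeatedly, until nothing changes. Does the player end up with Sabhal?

Yes

With Marmor, Orbpyr is earned (B13).
With Orbpyr, Xelorn is earned (B5).
With Xelorn and Marmor, Ornnor is earned (B10).
With Ornnor and Marmor, Tovval is earned (B12).
With Marmor and Tovval, Sabhal is earned (B2).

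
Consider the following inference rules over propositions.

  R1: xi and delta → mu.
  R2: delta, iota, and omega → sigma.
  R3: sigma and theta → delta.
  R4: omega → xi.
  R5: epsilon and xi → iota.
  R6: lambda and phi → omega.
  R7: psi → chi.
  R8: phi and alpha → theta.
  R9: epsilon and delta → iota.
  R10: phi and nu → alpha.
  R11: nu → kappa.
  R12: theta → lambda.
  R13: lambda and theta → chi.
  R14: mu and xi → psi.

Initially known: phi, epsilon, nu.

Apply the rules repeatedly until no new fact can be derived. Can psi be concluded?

psi would need mu and xi (R14), but mu is never established.

No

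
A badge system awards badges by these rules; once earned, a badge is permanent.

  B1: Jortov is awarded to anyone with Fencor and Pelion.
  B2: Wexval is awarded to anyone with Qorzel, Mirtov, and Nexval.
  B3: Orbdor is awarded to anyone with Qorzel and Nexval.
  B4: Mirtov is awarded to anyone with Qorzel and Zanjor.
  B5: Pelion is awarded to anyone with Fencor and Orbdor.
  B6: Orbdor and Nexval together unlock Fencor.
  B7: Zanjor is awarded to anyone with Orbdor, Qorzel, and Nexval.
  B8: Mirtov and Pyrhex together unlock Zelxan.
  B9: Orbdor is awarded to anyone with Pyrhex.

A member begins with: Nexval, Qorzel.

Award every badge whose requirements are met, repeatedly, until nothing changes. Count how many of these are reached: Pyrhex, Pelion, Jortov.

2

With Qorzel and Nexval, Orbdor is earned (B3).
With Orbdor and Nexval, Fencor is earned (B6).
With Fencor and Orbdor, Pelion is earned (B5).
With Fencor and Pelion, Jortov is earned (B1).
No rule produces Pyrhex, and it is not given.
Pelion: reached.
Jortov: reached.
Reached: Pelion and Jortov — 2 of the 3.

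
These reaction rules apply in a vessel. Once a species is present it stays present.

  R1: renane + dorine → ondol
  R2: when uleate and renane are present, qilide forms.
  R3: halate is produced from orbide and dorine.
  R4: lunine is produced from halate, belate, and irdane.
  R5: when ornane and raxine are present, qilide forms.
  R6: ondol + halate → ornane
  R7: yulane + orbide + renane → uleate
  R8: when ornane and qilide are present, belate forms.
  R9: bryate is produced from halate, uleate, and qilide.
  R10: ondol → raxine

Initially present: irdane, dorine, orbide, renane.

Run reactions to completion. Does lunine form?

orbide and dorine present → halate forms (R3).
renane and dorine present → ondol forms (R1).
ondol present → raxine forms (R10).
ondol and halate present → ornane forms (R6).
ornane and raxine present → qilide forms (R5).
ornane and qilide present → belate forms (R8).
halate, belate, and irdane present → lunine forms (R4).

Yes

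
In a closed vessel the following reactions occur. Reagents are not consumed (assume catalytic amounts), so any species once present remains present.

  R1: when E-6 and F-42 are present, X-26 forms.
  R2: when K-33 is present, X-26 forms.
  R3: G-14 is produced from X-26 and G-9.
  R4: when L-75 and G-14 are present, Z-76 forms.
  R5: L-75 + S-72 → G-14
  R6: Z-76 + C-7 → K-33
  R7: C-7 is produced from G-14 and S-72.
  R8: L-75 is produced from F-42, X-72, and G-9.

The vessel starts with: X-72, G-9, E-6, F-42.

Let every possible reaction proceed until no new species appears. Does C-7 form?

C-7 would need G-14 and S-72 (R7), but S-72 never forms.

No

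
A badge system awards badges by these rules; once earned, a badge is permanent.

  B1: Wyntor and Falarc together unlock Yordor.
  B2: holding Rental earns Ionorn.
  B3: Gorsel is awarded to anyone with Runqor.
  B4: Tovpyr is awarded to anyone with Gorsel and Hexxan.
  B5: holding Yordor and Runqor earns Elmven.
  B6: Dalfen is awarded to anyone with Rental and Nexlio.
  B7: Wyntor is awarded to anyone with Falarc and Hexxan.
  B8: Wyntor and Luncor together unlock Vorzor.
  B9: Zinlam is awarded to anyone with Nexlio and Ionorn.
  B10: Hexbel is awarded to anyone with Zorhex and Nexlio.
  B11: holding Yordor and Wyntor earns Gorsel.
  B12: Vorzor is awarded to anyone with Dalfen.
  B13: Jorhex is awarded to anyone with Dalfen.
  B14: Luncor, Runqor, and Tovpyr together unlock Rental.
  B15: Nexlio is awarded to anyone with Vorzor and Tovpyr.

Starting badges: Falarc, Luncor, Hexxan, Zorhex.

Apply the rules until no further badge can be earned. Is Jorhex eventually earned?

No

Jorhex would need Dalfen (B13), but Dalfen is never earned.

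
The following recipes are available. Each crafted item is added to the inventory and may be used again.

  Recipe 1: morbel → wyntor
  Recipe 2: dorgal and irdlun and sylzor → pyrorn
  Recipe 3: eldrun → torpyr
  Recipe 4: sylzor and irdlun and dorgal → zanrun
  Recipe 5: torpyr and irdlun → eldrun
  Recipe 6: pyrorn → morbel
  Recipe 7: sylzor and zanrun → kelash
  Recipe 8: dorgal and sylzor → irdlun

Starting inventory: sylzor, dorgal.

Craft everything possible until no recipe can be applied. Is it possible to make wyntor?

dorgal and sylzor → irdlun (Recipe 8).
dorgal and irdlun and sylzor → pyrorn (Recipe 2).
pyrorn → morbel (Recipe 6).
Using Recipe 1, morbel makes wyntor.

Yes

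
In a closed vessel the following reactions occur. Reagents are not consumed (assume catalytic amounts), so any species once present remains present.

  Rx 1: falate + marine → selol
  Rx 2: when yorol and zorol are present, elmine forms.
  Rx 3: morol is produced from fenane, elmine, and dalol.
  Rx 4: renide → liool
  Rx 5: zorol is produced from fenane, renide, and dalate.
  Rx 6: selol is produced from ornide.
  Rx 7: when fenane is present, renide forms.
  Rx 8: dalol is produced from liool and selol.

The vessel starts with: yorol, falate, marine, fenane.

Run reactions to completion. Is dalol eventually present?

falate and marine present → selol forms (Rx 1).
fenane present → renide forms (Rx 7).
renide present → liool forms (Rx 4).
liool and selol present → dalol forms (Rx 8).

Yes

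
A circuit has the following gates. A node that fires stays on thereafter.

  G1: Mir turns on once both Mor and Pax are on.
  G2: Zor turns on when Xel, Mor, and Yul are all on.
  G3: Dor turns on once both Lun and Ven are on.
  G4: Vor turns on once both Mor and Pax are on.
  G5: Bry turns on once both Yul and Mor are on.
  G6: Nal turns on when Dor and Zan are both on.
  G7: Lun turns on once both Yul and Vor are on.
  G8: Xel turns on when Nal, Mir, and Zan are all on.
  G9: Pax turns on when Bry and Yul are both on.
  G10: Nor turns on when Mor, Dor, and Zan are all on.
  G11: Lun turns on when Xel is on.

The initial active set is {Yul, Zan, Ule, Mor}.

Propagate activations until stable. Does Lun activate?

Yes

Yul and Mor are on, so Bry turns on (G5).
G9: Bry and Yul on → Pax on.
G4: Mor and Pax on → Vor on.
Yul and Vor are on, so Lun turns on (G7).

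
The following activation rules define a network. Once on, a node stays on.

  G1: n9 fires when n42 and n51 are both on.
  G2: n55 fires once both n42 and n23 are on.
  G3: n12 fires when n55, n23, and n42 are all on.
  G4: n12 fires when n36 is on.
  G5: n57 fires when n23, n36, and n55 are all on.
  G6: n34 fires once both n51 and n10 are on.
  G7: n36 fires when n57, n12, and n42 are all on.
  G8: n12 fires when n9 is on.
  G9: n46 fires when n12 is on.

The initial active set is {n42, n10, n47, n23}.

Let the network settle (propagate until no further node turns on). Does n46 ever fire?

Yes

n42 and n23 are on, so n55 fires (G2).
G3: n55, n23, and n42 on → n12 on.
n12 is on, so n46 fires (G9).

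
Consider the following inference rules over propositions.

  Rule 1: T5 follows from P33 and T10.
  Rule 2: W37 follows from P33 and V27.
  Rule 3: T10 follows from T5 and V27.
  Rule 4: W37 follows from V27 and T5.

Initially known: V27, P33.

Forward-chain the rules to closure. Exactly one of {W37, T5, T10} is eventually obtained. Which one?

From P33 and V27, Rule 2 gives W37.
T10 would need T5 and V27 (Rule 3), but T5 is never established. T5 would need P33 and T10 (Rule 1), but T10 is never established.

W37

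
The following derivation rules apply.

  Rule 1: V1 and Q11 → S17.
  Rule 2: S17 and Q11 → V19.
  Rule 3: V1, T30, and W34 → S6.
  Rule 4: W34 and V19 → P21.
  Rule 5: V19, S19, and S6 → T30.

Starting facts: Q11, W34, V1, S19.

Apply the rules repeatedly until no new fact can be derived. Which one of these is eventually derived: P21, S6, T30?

V1 and Q11 hold, so S17 follows (Rule 1).
S17 and Q11 hold, so V19 follows (Rule 2).
W34 and V19 hold, so P21 follows (Rule 4).
T30 would need V19, S19, and S6 (Rule 5), but S6 is never established. S6 would need V1, T30, and W34 (Rule 3), but T30 is never established.

P21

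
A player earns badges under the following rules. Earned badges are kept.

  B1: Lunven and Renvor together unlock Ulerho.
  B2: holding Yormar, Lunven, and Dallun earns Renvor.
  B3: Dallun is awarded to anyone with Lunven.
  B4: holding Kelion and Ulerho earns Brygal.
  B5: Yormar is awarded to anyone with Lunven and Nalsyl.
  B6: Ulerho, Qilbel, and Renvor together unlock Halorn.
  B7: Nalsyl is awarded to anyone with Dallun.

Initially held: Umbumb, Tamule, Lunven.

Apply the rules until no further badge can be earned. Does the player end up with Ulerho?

Yes

With Lunven, Dallun is earned (B3).
With Dallun, Nalsyl is earned (B7).
With Lunven and Nalsyl, Yormar is earned (B5).
With Yormar, Lunven, and Dallun, Renvor is earned (B2).
With Lunven and Renvor, Ulerho is earned (B1).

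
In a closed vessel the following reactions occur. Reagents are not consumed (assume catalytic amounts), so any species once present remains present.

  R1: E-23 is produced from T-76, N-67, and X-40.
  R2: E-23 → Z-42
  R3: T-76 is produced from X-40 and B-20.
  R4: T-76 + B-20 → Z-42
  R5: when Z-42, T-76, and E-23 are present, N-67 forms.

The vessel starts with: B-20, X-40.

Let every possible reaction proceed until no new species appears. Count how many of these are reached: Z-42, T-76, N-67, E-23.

X-40 and B-20 present → T-76 forms (R3).
T-76 and B-20 present → Z-42 forms (R4).
Z-42: reached.
T-76: reached.
N-67 would need Z-42, T-76, and E-23 (R5), but E-23 never forms.
E-23 would need T-76, N-67, and X-40 (R1), but N-67 never forms.
Reached: Z-42 and T-76 — 2 of the 4.

2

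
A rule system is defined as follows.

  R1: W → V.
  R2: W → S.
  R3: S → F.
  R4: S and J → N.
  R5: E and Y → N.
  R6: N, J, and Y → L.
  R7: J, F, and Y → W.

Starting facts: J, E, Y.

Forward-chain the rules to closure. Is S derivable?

S would need W (R2), but W is never established.

No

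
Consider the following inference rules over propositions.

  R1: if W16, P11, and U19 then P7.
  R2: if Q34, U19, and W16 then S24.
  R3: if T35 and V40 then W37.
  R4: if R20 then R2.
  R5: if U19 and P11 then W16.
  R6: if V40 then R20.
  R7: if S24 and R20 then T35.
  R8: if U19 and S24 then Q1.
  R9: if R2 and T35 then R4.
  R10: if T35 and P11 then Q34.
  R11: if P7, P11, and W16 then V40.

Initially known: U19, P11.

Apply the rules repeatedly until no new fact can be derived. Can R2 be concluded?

From U19 and P11, R5 gives W16.
From W16, P11, and U19, R1 gives P7.
P7, P11, and W16 hold, so V40 follows (R11).
V40 holds, so R20 follows (R6).
From R20, R4 gives R2.

Yes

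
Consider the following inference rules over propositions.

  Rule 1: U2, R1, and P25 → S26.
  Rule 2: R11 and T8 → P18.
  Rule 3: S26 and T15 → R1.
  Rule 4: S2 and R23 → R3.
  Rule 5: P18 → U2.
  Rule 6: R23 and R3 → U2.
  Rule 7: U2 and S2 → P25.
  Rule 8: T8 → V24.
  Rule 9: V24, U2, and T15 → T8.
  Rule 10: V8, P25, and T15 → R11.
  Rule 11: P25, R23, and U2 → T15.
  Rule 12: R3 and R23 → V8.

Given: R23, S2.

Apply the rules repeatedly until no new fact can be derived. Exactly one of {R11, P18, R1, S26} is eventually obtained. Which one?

From S2 and R23, Rule 4 gives R3.
From R23 and R3, Rule 6 gives U2.
R3 and R23 hold, so V8 follows (Rule 12).
From U2 and S2, Rule 7 gives P25.
P25, R23, and U2 hold, so T15 follows (Rule 11).
From V8, P25, and T15, Rule 10 gives R11.
S26 would need U2, R1, and P25 (Rule 1), but R1 is never established. P18 would need R11 and T8 (Rule 2), but T8 is never established. R1 would need S26 and T15 (Rule 3), but S26 is never established.

R11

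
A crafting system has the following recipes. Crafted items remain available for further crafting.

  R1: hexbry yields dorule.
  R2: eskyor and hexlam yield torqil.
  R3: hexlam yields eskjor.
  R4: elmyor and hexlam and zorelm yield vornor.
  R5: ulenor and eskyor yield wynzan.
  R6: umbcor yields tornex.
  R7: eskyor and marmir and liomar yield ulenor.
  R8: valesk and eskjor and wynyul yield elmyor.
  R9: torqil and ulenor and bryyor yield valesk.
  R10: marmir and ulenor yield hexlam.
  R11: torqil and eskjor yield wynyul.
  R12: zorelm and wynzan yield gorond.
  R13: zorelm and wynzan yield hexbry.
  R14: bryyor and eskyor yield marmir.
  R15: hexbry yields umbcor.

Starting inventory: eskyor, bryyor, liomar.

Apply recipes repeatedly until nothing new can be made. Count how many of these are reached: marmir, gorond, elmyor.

2

bryyor and eskyor → marmir (R14).
Using R7, eskyor, marmir, and liomar make ulenor.
marmir and ulenor → hexlam (R10).
Using R2, eskyor and hexlam make torqil.
Using R3, hexlam makes eskjor.
torqil and ulenor and bryyor → valesk (R9).
torqil and eskjor → wynyul (R11).
valesk and eskjor and wynyul → elmyor (R8).
marmir: reached.
gorond would need zorelm and wynzan (R12), but zorelm is never obtained.
elmyor: reached.
Reached: marmir and elmyor — 2 of the 3.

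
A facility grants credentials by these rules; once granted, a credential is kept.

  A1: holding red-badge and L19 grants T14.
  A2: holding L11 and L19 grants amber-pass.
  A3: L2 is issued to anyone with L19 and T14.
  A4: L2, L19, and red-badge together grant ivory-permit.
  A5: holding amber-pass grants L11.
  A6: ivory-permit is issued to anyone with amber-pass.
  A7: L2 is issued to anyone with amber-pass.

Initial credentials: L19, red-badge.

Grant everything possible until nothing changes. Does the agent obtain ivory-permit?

Yes

Holding red-badge and L19 grants T14 (A1).
Holding L19 and T14 grants L2 (A3).
Holding L2, L19, and red-badge grants ivory-permit (A4).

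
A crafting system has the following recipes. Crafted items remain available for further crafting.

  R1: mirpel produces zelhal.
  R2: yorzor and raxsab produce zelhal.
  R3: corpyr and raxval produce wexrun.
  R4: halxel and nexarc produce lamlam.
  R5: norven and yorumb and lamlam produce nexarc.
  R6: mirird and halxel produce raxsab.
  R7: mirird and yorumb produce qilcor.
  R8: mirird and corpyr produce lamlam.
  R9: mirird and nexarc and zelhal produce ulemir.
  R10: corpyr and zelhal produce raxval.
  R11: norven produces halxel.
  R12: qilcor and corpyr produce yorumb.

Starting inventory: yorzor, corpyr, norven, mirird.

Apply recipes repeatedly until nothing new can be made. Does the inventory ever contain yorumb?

No

yorumb would need qilcor and corpyr (R12), but qilcor is never obtained.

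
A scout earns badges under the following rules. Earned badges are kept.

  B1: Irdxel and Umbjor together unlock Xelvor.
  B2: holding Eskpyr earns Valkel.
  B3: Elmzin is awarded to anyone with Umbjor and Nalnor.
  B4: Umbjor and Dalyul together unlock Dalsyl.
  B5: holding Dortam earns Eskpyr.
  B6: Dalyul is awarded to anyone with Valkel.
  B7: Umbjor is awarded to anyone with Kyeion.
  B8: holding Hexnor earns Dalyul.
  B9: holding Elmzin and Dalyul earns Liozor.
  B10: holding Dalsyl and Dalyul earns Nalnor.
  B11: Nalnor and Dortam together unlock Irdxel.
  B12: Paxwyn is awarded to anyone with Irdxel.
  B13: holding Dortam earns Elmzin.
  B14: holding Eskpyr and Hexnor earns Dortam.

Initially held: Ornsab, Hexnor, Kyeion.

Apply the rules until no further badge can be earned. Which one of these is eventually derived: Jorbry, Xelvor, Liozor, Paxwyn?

Liozor

With Kyeion, Umbjor is earned (B7).
With Hexnor, Dalyul is earned (B8).
With Umbjor and Dalyul, Dalsyl is earned (B4).
With Dalsyl and Dalyul, Nalnor is earned (B10).
With Umbjor and Nalnor, Elmzin is earned (B3).
With Elmzin and Dalyul, Liozor is earned (B9).
Paxwyn would need Irdxel (B12), but Irdxel is never earned. Xelvor would need Irdxel and Umbjor (B1), but Irdxel is never earned. No rule produces Jorbry, and it is not given.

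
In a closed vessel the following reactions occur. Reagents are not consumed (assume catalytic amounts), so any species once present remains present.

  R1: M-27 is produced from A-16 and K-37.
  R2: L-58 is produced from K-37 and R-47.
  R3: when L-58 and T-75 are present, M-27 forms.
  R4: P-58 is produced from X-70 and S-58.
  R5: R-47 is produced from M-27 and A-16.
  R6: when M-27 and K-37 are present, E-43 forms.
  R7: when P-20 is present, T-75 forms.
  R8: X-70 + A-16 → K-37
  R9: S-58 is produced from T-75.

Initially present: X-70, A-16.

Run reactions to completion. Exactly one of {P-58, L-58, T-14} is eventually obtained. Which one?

X-70 and A-16 present → K-37 forms (R8).
A-16 and K-37 present → M-27 forms (R1).
M-27 and A-16 present → R-47 forms (R5).
K-37 and R-47 present → L-58 forms (R2).
No rule produces T-14, and it is not given. P-58 would need X-70 and S-58 (R4), but S-58 never forms.

L-58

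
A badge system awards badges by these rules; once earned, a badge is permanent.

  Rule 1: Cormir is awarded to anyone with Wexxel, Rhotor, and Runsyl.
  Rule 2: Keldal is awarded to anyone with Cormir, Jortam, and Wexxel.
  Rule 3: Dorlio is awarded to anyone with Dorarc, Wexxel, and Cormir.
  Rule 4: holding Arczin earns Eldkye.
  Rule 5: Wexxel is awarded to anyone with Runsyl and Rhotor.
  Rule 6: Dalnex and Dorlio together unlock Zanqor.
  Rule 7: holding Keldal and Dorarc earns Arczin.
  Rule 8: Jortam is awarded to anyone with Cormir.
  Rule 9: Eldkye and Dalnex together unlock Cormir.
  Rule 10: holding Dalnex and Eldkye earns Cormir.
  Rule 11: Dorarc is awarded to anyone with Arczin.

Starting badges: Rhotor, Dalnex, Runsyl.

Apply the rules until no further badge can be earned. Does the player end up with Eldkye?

No

Eldkye would need Arczin (Rule 4), but Arczin is never earned.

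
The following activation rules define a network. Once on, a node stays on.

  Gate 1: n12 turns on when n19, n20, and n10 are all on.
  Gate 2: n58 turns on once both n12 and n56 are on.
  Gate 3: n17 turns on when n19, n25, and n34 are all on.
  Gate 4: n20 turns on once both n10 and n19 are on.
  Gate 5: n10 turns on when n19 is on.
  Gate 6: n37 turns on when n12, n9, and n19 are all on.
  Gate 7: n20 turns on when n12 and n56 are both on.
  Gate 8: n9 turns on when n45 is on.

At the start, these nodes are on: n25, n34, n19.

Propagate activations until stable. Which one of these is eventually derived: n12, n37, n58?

Gate 5: n19 on → n10 on.
Gate 4: n10 and n19 on → n20 on.
n19, n20, and n10 are on, so n12 turns on (Gate 1).
n37 would need n12, n9, and n19 (Gate 6), but n9 never turns on. n58 would need n12 and n56 (Gate 2), but n56 never turns on.

n12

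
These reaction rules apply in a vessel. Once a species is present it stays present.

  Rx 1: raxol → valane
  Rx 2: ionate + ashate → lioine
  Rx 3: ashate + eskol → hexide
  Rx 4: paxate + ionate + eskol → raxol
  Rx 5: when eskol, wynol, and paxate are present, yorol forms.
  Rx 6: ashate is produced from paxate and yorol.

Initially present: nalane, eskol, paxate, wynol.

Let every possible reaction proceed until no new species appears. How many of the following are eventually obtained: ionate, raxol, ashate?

1

eskol, wynol, and paxate present → yorol forms (Rx 5).
paxate and yorol present → ashate forms (Rx 6).
No rule produces ionate, and it is not given.
raxol would need paxate, ionate, and eskol (Rx 4), but ionate never forms.
ashate: reached.
Reached: ashate — 1 of the 3.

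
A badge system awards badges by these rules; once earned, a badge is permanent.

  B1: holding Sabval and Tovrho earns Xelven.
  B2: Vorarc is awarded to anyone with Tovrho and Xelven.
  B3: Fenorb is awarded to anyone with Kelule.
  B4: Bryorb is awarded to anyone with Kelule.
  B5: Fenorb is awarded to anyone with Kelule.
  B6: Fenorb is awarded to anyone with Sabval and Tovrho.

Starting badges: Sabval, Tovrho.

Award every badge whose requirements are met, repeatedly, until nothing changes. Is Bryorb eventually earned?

Bryorb would need Kelule (B4), but Kelule is never earned.

No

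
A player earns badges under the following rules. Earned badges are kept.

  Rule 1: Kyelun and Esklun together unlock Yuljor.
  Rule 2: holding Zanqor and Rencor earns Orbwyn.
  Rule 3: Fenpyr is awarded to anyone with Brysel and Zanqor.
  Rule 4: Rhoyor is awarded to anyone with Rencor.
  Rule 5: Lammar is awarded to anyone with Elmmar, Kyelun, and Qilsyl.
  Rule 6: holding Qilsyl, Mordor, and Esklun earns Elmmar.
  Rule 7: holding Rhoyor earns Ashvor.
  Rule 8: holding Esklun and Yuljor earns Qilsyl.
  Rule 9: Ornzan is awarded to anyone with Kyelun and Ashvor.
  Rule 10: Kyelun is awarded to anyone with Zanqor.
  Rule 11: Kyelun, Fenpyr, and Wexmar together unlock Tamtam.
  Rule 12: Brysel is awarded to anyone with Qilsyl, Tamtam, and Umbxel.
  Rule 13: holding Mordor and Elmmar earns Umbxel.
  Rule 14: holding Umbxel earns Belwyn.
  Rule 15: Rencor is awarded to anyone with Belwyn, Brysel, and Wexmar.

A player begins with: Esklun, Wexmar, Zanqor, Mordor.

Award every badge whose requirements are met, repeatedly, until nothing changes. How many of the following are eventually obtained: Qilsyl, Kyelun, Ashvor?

2

With Zanqor, Kyelun is earned (Rule 10).
With Kyelun and Esklun, Yuljor is earned (Rule 1).
With Esklun and Yuljor, Qilsyl is earned (Rule 8).
Qilsyl: reached.
Kyelun: reached.
Ashvor would need Rhoyor (Rule 7), but Rhoyor is never earned.
Reached: Qilsyl and Kyelun — 2 of the 3.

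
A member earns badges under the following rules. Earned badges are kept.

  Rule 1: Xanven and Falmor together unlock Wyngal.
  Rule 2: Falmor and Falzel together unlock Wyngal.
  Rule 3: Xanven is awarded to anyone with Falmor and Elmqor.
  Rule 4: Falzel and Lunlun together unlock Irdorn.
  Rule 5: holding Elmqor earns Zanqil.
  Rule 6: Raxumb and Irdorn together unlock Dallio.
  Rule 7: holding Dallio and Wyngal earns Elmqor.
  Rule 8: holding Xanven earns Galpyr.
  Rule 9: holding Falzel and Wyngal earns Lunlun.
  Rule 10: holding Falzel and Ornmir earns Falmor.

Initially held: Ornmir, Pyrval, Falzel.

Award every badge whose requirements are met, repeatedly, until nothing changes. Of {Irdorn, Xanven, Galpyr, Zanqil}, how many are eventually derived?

With Falzel and Ornmir, Falmor is earned (Rule 10).
With Falmor and Falzel, Wyngal is earned (Rule 2).
With Falzel and Wyngal, Lunlun is earned (Rule 9).
With Falzel and Lunlun, Irdorn is earned (Rule 4).
Irdorn: reached.
Xanven would need Falmor and Elmqor (Rule 3), but Elmqor is never earned.
Galpyr would need Xanven (Rule 8), but Xanven is never earned.
Zanqil would need Elmqor (Rule 5), but Elmqor is never earned.
Reached: Irdorn — 1 of the 4.

1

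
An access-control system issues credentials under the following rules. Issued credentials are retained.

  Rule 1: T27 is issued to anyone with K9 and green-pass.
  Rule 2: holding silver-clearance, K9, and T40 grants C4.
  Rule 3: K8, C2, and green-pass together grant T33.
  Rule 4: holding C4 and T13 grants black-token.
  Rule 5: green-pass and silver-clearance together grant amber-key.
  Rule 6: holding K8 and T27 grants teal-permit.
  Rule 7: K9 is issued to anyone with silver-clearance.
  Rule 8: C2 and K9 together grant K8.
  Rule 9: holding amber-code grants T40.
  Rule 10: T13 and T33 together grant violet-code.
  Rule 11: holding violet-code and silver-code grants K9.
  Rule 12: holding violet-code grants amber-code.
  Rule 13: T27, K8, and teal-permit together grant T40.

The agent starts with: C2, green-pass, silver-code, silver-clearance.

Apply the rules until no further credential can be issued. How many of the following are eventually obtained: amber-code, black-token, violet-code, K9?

1

Holding silver-clearance grants K9 (Rule 7).
amber-code would need violet-code (Rule 12), but violet-code is never granted.
black-token would need C4 and T13 (Rule 4), but T13 is never granted.
violet-code would need T13 and T33 (Rule 10), but T13 is never granted.
K9: reached.
Reached: K9 — 1 of the 4.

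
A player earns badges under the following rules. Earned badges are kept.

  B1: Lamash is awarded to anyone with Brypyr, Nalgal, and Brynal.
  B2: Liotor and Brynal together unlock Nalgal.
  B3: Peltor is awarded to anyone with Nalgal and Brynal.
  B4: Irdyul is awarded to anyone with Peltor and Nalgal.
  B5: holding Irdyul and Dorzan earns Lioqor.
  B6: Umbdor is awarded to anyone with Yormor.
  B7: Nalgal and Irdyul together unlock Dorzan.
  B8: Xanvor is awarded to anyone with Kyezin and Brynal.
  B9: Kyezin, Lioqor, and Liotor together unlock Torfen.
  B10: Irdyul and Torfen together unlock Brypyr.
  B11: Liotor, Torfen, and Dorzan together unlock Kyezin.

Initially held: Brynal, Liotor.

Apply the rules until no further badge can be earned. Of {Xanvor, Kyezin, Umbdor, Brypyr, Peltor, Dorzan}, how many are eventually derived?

2

With Liotor and Brynal, Nalgal is earned (B2).
With Nalgal and Brynal, Peltor is earned (B3).
With Peltor and Nalgal, Irdyul is earned (B4).
With Nalgal and Irdyul, Dorzan is earned (B7).
Xanvor would need Kyezin and Brynal (B8), but Kyezin is never earned.
Kyezin would need Liotor, Torfen, and Dorzan (B11), but Torfen is never earned.
Umbdor would need Yormor (B6), but Yormor is never earned.
Brypyr would need Irdyul and Torfen (B10), but Torfen is never earned.
Peltor: reached.
Dorzan: reached.
Reached: Peltor and Dorzan — 2 of the 6.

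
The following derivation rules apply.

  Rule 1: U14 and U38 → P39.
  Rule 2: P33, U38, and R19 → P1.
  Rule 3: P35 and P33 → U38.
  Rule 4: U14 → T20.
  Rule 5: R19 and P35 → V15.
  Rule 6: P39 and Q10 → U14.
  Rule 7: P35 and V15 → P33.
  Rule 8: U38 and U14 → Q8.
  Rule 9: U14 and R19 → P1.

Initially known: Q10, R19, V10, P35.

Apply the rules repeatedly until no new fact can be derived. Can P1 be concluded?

From R19 and P35, Rule 5 gives V15.
P35 and V15 hold, so P33 follows (Rule 7).
P35 and P33 hold, so U38 follows (Rule 3).
From P33, U38, and R19, Rule 2 gives P1.

Yes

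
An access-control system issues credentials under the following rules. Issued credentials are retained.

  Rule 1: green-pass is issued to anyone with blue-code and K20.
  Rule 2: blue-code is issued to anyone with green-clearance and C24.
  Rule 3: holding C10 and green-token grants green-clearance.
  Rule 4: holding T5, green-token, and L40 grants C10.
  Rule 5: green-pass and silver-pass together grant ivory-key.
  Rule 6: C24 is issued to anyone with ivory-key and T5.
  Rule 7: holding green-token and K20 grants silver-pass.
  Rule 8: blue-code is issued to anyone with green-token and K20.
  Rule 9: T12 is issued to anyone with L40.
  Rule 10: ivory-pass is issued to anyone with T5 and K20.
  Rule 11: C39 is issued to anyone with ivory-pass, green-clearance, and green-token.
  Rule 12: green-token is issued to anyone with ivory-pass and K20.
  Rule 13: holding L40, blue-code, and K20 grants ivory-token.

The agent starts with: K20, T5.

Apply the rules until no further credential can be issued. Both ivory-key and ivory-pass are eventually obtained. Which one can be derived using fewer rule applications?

ivory-pass

ivory-pass: Holding T5 and K20 grants ivory-pass (Rule 10). [1 rule application]
ivory-key: Holding T5 and K20 grants ivory-pass (Rule 10). Holding ivory-pass and K20 grants green-token (Rule 12). Holding green-token and K20 grants blue-code (Rule 8). Holding green-token and K20 grants silver-pass (Rule 7). Holding blue-code and K20 grants green-pass (Rule 1). Holding green-pass and silver-pass grants ivory-key (Rule 5). [6 rule applications]
ivory-pass needs fewer.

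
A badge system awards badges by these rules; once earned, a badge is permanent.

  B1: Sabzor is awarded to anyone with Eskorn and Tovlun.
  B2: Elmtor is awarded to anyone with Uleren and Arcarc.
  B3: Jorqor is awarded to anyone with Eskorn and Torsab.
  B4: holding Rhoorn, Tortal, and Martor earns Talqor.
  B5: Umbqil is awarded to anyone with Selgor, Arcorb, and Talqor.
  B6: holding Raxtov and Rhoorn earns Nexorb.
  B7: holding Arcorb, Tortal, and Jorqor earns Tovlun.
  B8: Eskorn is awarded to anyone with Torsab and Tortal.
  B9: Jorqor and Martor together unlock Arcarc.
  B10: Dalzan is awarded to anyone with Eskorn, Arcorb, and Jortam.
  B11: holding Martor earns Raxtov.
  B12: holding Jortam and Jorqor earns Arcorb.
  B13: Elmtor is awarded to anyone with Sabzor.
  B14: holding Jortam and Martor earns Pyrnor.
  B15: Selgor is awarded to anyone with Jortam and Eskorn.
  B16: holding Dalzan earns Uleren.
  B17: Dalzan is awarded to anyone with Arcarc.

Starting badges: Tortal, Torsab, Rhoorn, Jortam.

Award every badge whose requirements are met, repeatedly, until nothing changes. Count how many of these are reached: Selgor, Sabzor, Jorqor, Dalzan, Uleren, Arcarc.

5

With Torsab and Tortal, Eskorn is earned (B8).
With Jortam and Eskorn, Selgor is earned (B15).
With Eskorn and Torsab, Jorqor is earned (B3).
With Jortam and Jorqor, Arcorb is earned (B12).
With Arcorb, Tortal, and Jorqor, Tovlun is earned (B7).
With Eskorn, Arcorb, and Jortam, Dalzan is earned (B10).
With Eskorn and Tovlun, Sabzor is earned (B1).
With Dalzan, Uleren is earned (B16).
Selgor: reached.
Sabzor: reached.
Jorqor: reached.
Dalzan: reached.
Uleren: reached.
Arcarc would need Jorqor and Martor (B9), but Martor is never earned.
Reached: Selgor, Sabzor, Jorqor, Dalzan, and Uleren — 5 of the 6.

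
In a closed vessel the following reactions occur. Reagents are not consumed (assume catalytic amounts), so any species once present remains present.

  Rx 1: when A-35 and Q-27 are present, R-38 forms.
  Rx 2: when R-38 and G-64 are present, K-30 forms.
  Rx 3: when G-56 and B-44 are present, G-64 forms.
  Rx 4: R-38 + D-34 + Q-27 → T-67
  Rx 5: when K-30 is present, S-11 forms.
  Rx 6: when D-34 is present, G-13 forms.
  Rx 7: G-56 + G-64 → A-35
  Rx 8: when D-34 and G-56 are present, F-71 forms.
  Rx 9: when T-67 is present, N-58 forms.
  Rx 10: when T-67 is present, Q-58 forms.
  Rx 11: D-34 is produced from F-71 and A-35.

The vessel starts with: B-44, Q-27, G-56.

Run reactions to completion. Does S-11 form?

G-56 and B-44 present → G-64 forms (Rx 3).
G-56 and G-64 present → A-35 forms (Rx 7).
A-35 and Q-27 present → R-38 forms (Rx 1).
R-38 and G-64 present → K-30 forms (Rx 2).
K-30 present → S-11 forms (Rx 5).

Yes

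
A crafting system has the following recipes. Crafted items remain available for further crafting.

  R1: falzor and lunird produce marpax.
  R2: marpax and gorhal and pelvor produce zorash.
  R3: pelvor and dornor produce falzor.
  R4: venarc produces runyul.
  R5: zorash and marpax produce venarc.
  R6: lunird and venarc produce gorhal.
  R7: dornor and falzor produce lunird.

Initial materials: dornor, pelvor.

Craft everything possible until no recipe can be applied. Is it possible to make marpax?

pelvor and dornor → falzor (R3).
Using R7, dornor and falzor make lunird.
falzor and lunird → marpax (R1).

Yes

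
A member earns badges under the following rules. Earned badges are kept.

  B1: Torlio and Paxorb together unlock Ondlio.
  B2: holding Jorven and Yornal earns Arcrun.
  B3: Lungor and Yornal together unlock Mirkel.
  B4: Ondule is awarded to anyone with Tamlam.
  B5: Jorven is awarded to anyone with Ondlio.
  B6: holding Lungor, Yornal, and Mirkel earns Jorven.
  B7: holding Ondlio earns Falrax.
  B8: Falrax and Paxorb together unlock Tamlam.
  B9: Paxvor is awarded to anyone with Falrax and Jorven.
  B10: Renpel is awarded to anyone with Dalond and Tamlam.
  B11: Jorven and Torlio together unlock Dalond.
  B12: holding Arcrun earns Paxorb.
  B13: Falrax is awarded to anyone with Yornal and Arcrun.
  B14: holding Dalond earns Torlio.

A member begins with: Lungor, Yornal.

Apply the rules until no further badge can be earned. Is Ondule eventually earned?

With Lungor and Yornal, Mirkel is earned (B3).
With Lungor, Yornal, and Mirkel, Jorven is earned (B6).
With Jorven and Yornal, Arcrun is earned (B2).
With Arcrun, Paxorb is earned (B12).
With Yornal and Arcrun, Falrax is earned (B13).
With Falrax and Paxorb, Tamlam is earned (B8).
With Tamlam, Ondule is earned (B4).

Yes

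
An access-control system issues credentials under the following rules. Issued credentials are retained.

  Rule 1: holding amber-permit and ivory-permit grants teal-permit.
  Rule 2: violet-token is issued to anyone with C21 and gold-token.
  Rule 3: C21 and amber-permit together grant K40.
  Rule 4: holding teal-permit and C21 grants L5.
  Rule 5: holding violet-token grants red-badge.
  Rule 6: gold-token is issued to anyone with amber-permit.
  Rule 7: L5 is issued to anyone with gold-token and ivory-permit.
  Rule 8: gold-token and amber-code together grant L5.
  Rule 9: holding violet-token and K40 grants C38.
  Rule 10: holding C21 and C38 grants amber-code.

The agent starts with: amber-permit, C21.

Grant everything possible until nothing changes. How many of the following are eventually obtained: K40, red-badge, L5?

3

Holding C21 and amber-permit grants K40 (Rule 3).
Holding amber-permit grants gold-token (Rule 6).
Holding C21 and gold-token grants violet-token (Rule 2).
Holding violet-token grants red-badge (Rule 5).
Holding violet-token and K40 grants C38 (Rule 9).
Holding C21 and C38 grants amber-code (Rule 10).
Holding gold-token and amber-code grants L5 (Rule 8).
K40: reached.
red-badge: reached.
L5: reached.
All 3 are reached.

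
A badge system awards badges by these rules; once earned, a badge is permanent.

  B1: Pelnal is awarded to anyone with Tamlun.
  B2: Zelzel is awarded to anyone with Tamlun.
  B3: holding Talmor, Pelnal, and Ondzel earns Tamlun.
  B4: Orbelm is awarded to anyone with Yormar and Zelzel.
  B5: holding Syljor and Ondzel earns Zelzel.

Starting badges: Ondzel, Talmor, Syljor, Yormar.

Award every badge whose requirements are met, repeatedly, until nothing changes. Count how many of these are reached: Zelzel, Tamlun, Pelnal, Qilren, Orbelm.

2

With Syljor and Ondzel, Zelzel is earned (B5).
With Yormar and Zelzel, Orbelm is earned (B4).
Zelzel: reached.
Tamlun would need Talmor, Pelnal, and Ondzel (B3), but Pelnal is never earned.
Pelnal would need Tamlun (B1), but Tamlun is never earned.
No rule produces Qilren, and it is not given.
Orbelm: reached.
Reached: Zelzel and Orbelm — 2 of the 5.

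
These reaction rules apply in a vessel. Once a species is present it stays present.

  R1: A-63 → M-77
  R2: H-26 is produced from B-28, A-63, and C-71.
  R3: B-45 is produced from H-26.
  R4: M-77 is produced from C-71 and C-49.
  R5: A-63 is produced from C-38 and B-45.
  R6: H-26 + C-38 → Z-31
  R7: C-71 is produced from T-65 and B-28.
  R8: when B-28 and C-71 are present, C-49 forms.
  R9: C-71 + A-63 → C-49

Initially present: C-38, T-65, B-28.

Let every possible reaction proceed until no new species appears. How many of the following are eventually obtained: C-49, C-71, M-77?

3

T-65 and B-28 present → C-71 forms (R7).
B-28 and C-71 present → C-49 forms (R8).
C-71 and C-49 present → M-77 forms (R4).
C-49: reached.
C-71: reached.
M-77: reached.
All 3 are reached.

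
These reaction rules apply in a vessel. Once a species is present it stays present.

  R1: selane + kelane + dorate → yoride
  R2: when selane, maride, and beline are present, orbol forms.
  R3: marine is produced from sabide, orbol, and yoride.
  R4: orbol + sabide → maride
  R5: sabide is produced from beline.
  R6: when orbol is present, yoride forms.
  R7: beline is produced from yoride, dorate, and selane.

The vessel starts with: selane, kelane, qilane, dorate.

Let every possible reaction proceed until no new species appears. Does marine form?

No

marine would need sabide, orbol, and yoride (R3), but orbol never forms.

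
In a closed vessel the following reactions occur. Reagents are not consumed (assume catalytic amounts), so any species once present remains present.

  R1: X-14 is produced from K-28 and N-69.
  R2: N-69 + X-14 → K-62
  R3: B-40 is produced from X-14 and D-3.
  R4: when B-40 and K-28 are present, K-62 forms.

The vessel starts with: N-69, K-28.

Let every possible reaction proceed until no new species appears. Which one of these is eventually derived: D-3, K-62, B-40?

K-28 and N-69 present → X-14 forms (R1).
N-69 and X-14 present → K-62 forms (R2).
No rule produces D-3, and it is not given. B-40 would need X-14 and D-3 (R3), but D-3 never forms.

K-62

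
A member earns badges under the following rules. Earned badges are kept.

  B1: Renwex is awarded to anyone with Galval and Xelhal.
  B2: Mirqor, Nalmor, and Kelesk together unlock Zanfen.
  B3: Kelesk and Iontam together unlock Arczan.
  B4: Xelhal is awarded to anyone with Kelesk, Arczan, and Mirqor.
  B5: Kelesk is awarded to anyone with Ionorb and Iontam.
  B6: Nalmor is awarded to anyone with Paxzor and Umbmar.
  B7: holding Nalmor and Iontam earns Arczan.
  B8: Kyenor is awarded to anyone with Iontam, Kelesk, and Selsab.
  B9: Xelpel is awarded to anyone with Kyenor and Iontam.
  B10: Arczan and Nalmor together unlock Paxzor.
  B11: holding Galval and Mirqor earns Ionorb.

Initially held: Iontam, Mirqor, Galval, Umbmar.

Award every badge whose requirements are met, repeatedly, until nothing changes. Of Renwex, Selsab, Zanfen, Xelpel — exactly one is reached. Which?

With Galval and Mirqor, Ionorb is earned (B11).
With Ionorb and Iontam, Kelesk is earned (B5).
With Kelesk and Iontam, Arczan is earned (B3).
With Kelesk, Arczan, and Mirqor, Xelhal is earned (B4).
With Galval and Xelhal, Renwex is earned (B1).
Zanfen would need Mirqor, Nalmor, and Kelesk (B2), but Nalmor is never earned. Xelpel would need Kyenor and Iontam (B9), but Kyenor is never earned. No rule produces Selsab, and it is not given.

Renwex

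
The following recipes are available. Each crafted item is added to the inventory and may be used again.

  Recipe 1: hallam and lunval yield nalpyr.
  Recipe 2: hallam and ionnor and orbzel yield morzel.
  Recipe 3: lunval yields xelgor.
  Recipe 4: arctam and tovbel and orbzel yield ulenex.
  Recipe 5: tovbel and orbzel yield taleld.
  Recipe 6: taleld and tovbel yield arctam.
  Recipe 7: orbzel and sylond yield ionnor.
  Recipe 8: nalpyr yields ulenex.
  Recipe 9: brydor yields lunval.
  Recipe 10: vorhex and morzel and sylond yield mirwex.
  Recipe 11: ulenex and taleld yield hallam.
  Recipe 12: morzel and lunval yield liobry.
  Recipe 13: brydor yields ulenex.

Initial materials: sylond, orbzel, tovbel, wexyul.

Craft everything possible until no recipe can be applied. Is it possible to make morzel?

tovbel and orbzel → taleld (Recipe 5).
orbzel and sylond → ionnor (Recipe 7).
Using Recipe 6, taleld and tovbel make arctam.
Using Recipe 4, arctam, tovbel, and orbzel make ulenex.
Using Recipe 11, ulenex and taleld make hallam.
hallam and ionnor and orbzel → morzel (Recipe 2).

Yes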